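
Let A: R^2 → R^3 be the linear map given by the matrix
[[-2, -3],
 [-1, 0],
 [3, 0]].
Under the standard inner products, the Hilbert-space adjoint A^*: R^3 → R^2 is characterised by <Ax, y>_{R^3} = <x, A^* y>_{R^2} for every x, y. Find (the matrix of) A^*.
A^* = A^T =
[[-2, -1, 3],
 [-3, 0, 0]]

For real matrices with standard dot products, the defining identity <Ax, y> = <x, A^* y> gives (Ax)^T y = x^T (A^*) y, i.e. x^T A^T y = x^T (A^*) y. Since this holds for all x, y, we must have A^* = A^T. Therefore
A^* =
[[-2, -1, 3],
 [-3, 0, 0]].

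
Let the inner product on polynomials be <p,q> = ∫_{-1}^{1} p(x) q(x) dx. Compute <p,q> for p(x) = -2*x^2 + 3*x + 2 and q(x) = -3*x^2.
<p,q> = -8/5

Expand the product: p(x)·q(x) = 6*x^4 - 9*x^3 - 6*x^2.
∫_{-1}^{1} of each monomial x^k gives [2/(k+1) if k even, 0 if k odd]. Integrating term-by-term (or equivalently evaluating the antiderivative F(x) = 6*x^5/5 - 9*x^4/4 - 2*x^3 at the endpoints):
  F(1) − F(−1) = -61/20 − (-29/20) = -8/5.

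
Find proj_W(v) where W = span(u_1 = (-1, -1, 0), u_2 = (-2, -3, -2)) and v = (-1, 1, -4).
proj_W(v) = (7/9, -7/9, -28/9)

Set up U = [u_1 | ... | u_2] ∈ R^(3×2). The projector onto W = col(U) is P = U (U^T U)^(-1) U^T.
Compute U^T U =
  [2, 5]
  [5, 17],
and U^T v = (0, 7).
Solve U^T U · c = U^T v for the coefficients: c = (-35/9, 14/9). The projection is proj_W(v) = U c.
Check: (v - proj_W(v)) · u_1 = 0  (should be 0).
Check: (v - proj_W(v)) · u_2 = 0  (should be 0).
Result: proj_W(v) = (7/9, -7/9, -28/9).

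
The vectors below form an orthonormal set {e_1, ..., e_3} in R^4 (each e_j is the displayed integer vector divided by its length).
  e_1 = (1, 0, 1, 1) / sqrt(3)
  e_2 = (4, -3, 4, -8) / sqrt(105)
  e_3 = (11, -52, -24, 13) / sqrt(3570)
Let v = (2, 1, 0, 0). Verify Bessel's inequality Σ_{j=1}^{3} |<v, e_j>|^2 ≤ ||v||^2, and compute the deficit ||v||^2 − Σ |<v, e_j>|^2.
Σ |<v, e_j>|^2 = 31/17; ||v||^2 = 5; deficit = 54/17

Write each e_j = u_j / sqrt(<u_j, u_j>) where u_j is the displayed integer vector. Then <v, e_j> = <v, u_j> / sqrt(<u_j, u_j>), so |<v, e_j>|^2 = <v, u_j>^2 / <u_j, u_j>.
Coefficients: <v, e_1> = 2/sqrt(3), <v, e_2> = 5/sqrt(105), <v, e_3> = -30/sqrt(3570).
Square and sum: Σ |<v, e_j>|^2 = 31/17.
Compute ||v||^2 = v·v = 5.
Deficit = 5 − 31/17 = 54/17 ≥ 0, confirming Bessel's inequality. (The deficit equals ||v − Σ <v,e_j> e_j||^2, the squared distance from v to span{e_j}.)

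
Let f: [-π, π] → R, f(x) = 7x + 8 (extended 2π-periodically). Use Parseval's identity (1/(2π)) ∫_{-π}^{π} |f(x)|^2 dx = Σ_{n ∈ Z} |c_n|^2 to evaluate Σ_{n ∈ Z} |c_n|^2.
Σ |c_n|^2 = 49π^2/3 + 64

Expand and integrate term by term over [-π, π]:
  ∫ (7x)^2 dx = 49·(2π^3/3); ∫ 2·7·(8)·x dx = 0 (odd integrand); ∫ 8^2 dx = 64·2π.
So (1/(2π)) ∫_{-π}^{π} (7x + 8)^2 dx = 49π^2/3 + 64 = 49π^2/3 + 64.
Parseval ⇒ Σ |c_n|^2 = 49π^2/3 + 64.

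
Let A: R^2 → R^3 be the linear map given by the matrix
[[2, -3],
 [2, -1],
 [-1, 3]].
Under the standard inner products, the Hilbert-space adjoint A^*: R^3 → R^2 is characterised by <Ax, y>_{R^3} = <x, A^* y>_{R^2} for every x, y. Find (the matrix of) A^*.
A^* = A^T =
[[2, 2, -1],
 [-3, -1, 3]]

For real matrices with standard dot products, the defining identity <Ax, y> = <x, A^* y> gives (Ax)^T y = x^T (A^*) y, i.e. x^T A^T y = x^T (A^*) y. Since this holds for all x, y, we must have A^* = A^T. Therefore
A^* =
[[2, 2, -1],
 [-3, -1, 3]].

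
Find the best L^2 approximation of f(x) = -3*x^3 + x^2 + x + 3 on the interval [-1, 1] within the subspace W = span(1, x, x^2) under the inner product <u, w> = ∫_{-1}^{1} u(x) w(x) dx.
g(x) = x^2 - 4*x/5 + 3

The best approximation g ∈ W is the orthogonal projection of f onto W. Writing g = a_0 + a_1 x + a_2 x^2, the coefficients solve the normal equations G · a = b where
  G_{ij} = <φ_i, φ_j> and b_i = <f, φ_i>, with φ_0 = 1, φ_1 = x, φ_2 = x^2.
G =
  [2, 0, 2/3]
  [0, 2/3, 0]
  [2/3, 0, 2/5],
b = (20/3, -8/15, 12/5).
Solving gives a_0 = 3, a_1 = -4/5, a_2 = 1, so
  g(x) = x^2 - 4*x/5 + 3.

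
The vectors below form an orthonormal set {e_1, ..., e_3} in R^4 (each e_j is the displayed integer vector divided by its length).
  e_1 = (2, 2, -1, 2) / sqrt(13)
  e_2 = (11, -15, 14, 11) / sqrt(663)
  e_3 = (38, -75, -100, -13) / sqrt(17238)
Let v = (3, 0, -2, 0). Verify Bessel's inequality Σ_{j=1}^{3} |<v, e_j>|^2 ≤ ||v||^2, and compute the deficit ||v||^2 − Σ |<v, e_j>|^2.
Σ |<v, e_j>|^2 = 1805/169; ||v||^2 = 13; deficit = 392/169

Write each e_j = u_j / sqrt(<u_j, u_j>) where u_j is the displayed integer vector. Then <v, e_j> = <v, u_j> / sqrt(<u_j, u_j>), so |<v, e_j>|^2 = <v, u_j>^2 / <u_j, u_j>.
Coefficients: <v, e_1> = 8/sqrt(13), <v, e_2> = 5/sqrt(663), <v, e_3> = 314/sqrt(17238).
Square and sum: Σ |<v, e_j>|^2 = 1805/169.
Compute ||v||^2 = v·v = 13.
Deficit = 13 − 1805/169 = 392/169 ≥ 0, confirming Bessel's inequality. (The deficit equals ||v − Σ <v,e_j> e_j||^2, the squared distance from v to span{e_j}.)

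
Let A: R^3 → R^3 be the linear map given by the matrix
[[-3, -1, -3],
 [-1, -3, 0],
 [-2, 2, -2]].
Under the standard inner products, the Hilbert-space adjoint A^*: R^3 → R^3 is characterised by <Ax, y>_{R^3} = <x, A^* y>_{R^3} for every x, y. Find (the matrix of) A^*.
A^* = A^T =
[[-3, -1, -2],
 [-1, -3, 2],
 [-3, 0, -2]]

For real matrices with standard dot products, the defining identity <Ax, y> = <x, A^* y> gives (Ax)^T y = x^T (A^*) y, i.e. x^T A^T y = x^T (A^*) y. Since this holds for all x, y, we must have A^* = A^T. Therefore
A^* =
[[-3, -1, -2],
 [-1, -3, 2],
 [-3, 0, -2]].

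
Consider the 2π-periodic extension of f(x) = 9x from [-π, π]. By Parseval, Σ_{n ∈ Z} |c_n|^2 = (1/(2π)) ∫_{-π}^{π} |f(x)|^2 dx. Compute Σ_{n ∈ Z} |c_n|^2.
Σ |c_n|^2 = 27π^2

Expand and integrate term by term over [-π, π]:
  ∫ (9x)^2 dx = 81·(2π^3/3); ∫ 2·9·(0)·x dx = 0 (odd integrand); ∫ 0^2 dx = 0·2π.
So (1/(2π)) ∫_{-π}^{π} (9x)^2 dx = 81π^2/3 + 0 = 27π^2.
Parseval ⇒ Σ |c_n|^2 = 27π^2.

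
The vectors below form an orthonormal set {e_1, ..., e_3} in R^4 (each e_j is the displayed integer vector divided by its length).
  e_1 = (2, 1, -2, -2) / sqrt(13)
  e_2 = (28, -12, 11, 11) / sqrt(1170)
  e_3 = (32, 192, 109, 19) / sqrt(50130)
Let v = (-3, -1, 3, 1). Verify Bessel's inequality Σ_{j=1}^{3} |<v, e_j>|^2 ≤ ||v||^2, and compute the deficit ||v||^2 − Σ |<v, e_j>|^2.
Σ |<v, e_j>|^2 = 10051/557; ||v||^2 = 20; deficit = 1089/557

Write each e_j = u_j / sqrt(<u_j, u_j>) where u_j is the displayed integer vector. Then <v, e_j> = <v, u_j> / sqrt(<u_j, u_j>), so |<v, e_j>|^2 = <v, u_j>^2 / <u_j, u_j>.
Coefficients: <v, e_1> = -15/sqrt(13), <v, e_2> = -28/sqrt(1170), <v, e_3> = 58/sqrt(50130).
Square and sum: Σ |<v, e_j>|^2 = 10051/557.
Compute ||v||^2 = v·v = 20.
Deficit = 20 − 10051/557 = 1089/557 ≥ 0, confirming Bessel's inequality. (The deficit equals ||v − Σ <v,e_j> e_j||^2, the squared distance from v to span{e_j}.)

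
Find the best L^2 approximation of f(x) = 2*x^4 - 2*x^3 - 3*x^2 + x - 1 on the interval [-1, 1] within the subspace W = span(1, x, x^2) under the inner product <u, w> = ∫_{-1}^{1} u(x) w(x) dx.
g(x) = -9*x^2/7 - x/5 - 41/35

The best approximation g ∈ W is the orthogonal projection of f onto W. Writing g = a_0 + a_1 x + a_2 x^2, the coefficients solve the normal equations G · a = b where
  G_{ij} = <φ_i, φ_j> and b_i = <f, φ_i>, with φ_0 = 1, φ_1 = x, φ_2 = x^2.
G =
  [2, 0, 2/3]
  [0, 2/3, 0]
  [2/3, 0, 2/5],
b = (-16/5, -2/15, -136/105).
Solving gives a_0 = -41/35, a_1 = -1/5, a_2 = -9/7, so
  g(x) = -9*x^2/7 - x/5 - 41/35.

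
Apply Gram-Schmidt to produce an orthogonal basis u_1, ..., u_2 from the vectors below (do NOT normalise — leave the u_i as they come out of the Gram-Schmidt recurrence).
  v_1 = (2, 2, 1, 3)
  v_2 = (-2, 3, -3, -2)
Orthogonal basis:
  u_1 = (2, 2, 1, 3)
  u_2 = (-11/9, 34/9, -47/18, -5/6)

Apply the Gram-Schmidt recurrence
  u_1 = v_1
  u_i = v_i − Σ_{j<i} ((v_i · u_j) / (u_j · u_j)) · u_j.

Step by step this gives:
  u_1 = (2, 2, 1, 3)
  u_2 = (-11/9, 34/9, -47/18, -5/6)

Orthogonality check:
  u_2 · u_1 = 0 (should be 0)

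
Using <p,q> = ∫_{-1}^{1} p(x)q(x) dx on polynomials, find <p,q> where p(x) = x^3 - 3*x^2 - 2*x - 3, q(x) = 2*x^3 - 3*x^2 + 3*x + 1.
<p,q> = -78/35

Expand the product: p(x)·q(x) = 2*x^6 - 9*x^5 + 8*x^4 - 8*x^3 - 11*x - 3.
∫_{-1}^{1} of each monomial x^k gives [2/(k+1) if k even, 0 if k odd]. Integrating term-by-term (or equivalently evaluating the antiderivative F(x) = 2*x^7/7 - 3*x^6/2 + 8*x^5/5 - 2*x^4 - 11*x^2/2 - 3*x at the endpoints):
  F(1) − F(−1) = -354/35 − (-276/35) = -78/35.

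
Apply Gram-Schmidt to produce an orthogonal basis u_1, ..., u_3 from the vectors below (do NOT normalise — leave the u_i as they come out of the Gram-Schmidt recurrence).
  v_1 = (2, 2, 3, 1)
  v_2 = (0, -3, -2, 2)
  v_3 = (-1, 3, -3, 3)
Orthogonal basis:
  u_1 = (2, 2, 3, 1)
  u_2 = (10/9, -17/9, -1/3, 23/9)
  u_3 = (-99/103, 364/103, -269/103, 277/103)

Apply the Gram-Schmidt recurrence
  u_1 = v_1
  u_i = v_i − Σ_{j<i} ((v_i · u_j) / (u_j · u_j)) · u_j.

Step by step this gives:
  u_1 = (2, 2, 3, 1)
  u_2 = (10/9, -17/9, -1/3, 23/9)
  u_3 = (-99/103, 364/103, -269/103, 277/103)

Orthogonality check:
  u_2 · u_1 = 0 (should be 0)
  u_3 · u_1 = 0 (should be 0)
  u_3 · u_2 = 0 (should be 0)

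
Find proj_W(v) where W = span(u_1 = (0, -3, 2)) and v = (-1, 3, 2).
proj_W(v) = (0, 15/13, -10/13)

Set up U = [u_1 | ... | u_1] ∈ R^(3×1). The projector onto W = col(U) is P = U (U^T U)^(-1) U^T.
Compute U^T U =
  [13],
and U^T v = (-5).
Solve U^T U · c = U^T v for the coefficients: c = (-5/13). The projection is proj_W(v) = U c.
Check: (v - proj_W(v)) · u_1 = 0  (should be 0).
Result: proj_W(v) = (0, 15/13, -10/13).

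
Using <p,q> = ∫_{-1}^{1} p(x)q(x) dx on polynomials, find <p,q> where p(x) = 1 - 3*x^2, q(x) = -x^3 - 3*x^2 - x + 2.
<p,q> = 8/5

Expand the product: p(x)·q(x) = 3*x^5 + 9*x^4 + 2*x^3 - 9*x^2 - x + 2.
∫_{-1}^{1} of each monomial x^k gives [2/(k+1) if k even, 0 if k odd]. Integrating term-by-term (or equivalently evaluating the antiderivative F(x) = x^6/2 + 9*x^5/5 + x^4/2 - 3*x^3 - x^2/2 + 2*x at the endpoints):
  F(1) − F(−1) = 13/10 − (-3/10) = 8/5.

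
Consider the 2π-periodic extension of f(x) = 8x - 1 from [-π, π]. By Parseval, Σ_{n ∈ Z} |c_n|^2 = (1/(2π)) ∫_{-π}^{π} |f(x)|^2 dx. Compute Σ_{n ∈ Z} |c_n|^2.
Σ |c_n|^2 = 64π^2/3 + 1

Expand and integrate term by term over [-π, π]:
  ∫ (8x)^2 dx = 64·(2π^3/3); ∫ 2·8·(-1)·x dx = 0 (odd integrand); ∫ (-1)^2 dx = 1·2π.
So (1/(2π)) ∫_{-π}^{π} (8x - 1)^2 dx = 64π^2/3 + 1 = 64π^2/3 + 1.
Parseval ⇒ Σ |c_n|^2 = 64π^2/3 + 1.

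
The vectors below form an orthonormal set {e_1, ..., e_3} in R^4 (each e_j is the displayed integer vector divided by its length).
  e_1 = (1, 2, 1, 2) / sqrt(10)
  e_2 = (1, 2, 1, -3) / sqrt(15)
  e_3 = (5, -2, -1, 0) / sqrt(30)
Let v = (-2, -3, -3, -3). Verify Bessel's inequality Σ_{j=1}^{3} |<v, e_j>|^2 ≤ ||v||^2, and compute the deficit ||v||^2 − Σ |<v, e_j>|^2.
Σ |<v, e_j>|^2 = 146/5; ||v||^2 = 31; deficit = 9/5

Write each e_j = u_j / sqrt(<u_j, u_j>) where u_j is the displayed integer vector. Then <v, e_j> = <v, u_j> / sqrt(<u_j, u_j>), so |<v, e_j>|^2 = <v, u_j>^2 / <u_j, u_j>.
Coefficients: <v, e_1> = -17/sqrt(10), <v, e_2> = -2/sqrt(15), <v, e_3> = -1/sqrt(30).
Square and sum: Σ |<v, e_j>|^2 = 146/5.
Compute ||v||^2 = v·v = 31.
Deficit = 31 − 146/5 = 9/5 ≥ 0, confirming Bessel's inequality. (The deficit equals ||v − Σ <v,e_j> e_j||^2, the squared distance from v to span{e_j}.)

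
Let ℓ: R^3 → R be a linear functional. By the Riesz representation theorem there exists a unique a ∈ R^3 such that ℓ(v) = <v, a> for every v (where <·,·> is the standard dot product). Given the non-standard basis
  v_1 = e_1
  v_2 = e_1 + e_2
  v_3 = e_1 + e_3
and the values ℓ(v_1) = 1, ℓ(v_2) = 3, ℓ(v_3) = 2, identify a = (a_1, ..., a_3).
a = (1, 2, 1)

Write a = (a_1, ..., a_3) in the standard basis. For each basis vector v_i, ℓ(v_i) = <v_i, a> is a linear equation in the a_j's. Collect the n equations into a matrix system V a = ℓ, where row i of V is v_i (expressed in the standard basis). Since V is invertible (lower-triangular with 1s on the diagonal, up to permutation), solve by back-substitution:
  V =
[[1, 0, 0],
 [1, 1, 0],
 [1, 0, 1]]
  V a = (1, 3, 2)
Solving gives a = (1, 2, 1).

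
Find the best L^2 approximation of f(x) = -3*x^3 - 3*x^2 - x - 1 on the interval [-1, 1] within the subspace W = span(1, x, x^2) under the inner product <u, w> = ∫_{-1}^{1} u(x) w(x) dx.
g(x) = -3*x^2 - 14*x/5 - 1

The best approximation g ∈ W is the orthogonal projection of f onto W. Writing g = a_0 + a_1 x + a_2 x^2, the coefficients solve the normal equations G · a = b where
  G_{ij} = <φ_i, φ_j> and b_i = <f, φ_i>, with φ_0 = 1, φ_1 = x, φ_2 = x^2.
G =
  [2, 0, 2/3]
  [0, 2/3, 0]
  [2/3, 0, 2/5],
b = (-4, -28/15, -28/15).
Solving gives a_0 = -1, a_1 = -14/5, a_2 = -3, so
  g(x) = -3*x^2 - 14*x/5 - 1.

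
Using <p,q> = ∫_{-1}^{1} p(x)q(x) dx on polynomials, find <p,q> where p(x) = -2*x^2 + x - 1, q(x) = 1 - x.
<p,q> = -4

Expand the product: p(x)·q(x) = 2*x^3 - 3*x^2 + 2*x - 1.
∫_{-1}^{1} of each monomial x^k gives [2/(k+1) if k even, 0 if k odd]. Integrating term-by-term (or equivalently evaluating the antiderivative F(x) = x^4/2 - x^3 + x^2 - x at the endpoints):
  F(1) − F(−1) = -1/2 − (7/2) = -4.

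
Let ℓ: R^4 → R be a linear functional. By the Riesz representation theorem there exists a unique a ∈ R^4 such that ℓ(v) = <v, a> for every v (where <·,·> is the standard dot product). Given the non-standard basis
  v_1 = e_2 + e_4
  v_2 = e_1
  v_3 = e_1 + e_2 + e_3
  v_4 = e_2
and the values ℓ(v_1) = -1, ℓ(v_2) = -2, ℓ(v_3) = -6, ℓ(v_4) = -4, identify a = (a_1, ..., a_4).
a = (-2, -4, 0, 3)

Write a = (a_1, ..., a_4) in the standard basis. For each basis vector v_i, ℓ(v_i) = <v_i, a> is a linear equation in the a_j's. Collect the n equations into a matrix system V a = ℓ, where row i of V is v_i (expressed in the standard basis). Since V is invertible (lower-triangular with 1s on the diagonal, up to permutation), solve by back-substitution:
  V =
[[0, 1, 0, 1],
 [1, 0, 0, 0],
 [1, 1, 1, 0],
 [0, 1, 0, 0]]
  V a = (-1, -2, -6, -4)
Solving gives a = (-2, -4, 0, 3).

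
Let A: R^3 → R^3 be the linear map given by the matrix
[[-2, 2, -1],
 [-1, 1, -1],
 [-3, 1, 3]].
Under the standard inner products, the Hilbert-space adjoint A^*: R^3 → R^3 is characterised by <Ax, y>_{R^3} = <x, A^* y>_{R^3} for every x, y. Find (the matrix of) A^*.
A^* = A^T =
[[-2, -1, -3],
 [2, 1, 1],
 [-1, -1, 3]]

For real matrices with standard dot products, the defining identity <Ax, y> = <x, A^* y> gives (Ax)^T y = x^T (A^*) y, i.e. x^T A^T y = x^T (A^*) y. Since this holds for all x, y, we must have A^* = A^T. Therefore
A^* =
[[-2, -1, -3],
 [2, 1, 1],
 [-1, -1, 3]].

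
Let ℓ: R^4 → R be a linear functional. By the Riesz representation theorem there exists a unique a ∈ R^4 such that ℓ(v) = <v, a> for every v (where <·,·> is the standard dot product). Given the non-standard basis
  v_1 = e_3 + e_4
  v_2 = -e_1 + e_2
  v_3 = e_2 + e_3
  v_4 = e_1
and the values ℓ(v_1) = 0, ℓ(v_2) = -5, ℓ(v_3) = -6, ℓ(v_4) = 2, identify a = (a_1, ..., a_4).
a = (2, -3, -3, 3)

Write a = (a_1, ..., a_4) in the standard basis. For each basis vector v_i, ℓ(v_i) = <v_i, a> is a linear equation in the a_j's. Collect the n equations into a matrix system V a = ℓ, where row i of V is v_i (expressed in the standard basis). Since V is invertible (lower-triangular with 1s on the diagonal, up to permutation), solve by back-substitution:
  V =
[[0, 0, 1, 1],
 [-1, 1, 0, 0],
 [0, 1, 1, 0],
 [1, 0, 0, 0]]
  V a = (0, -5, -6, 2)
Solving gives a = (2, -3, -3, 3).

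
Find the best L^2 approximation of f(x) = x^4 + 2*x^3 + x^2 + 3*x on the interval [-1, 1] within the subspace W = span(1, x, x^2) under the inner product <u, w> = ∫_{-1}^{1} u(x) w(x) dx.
g(x) = 13*x^2/7 + 21*x/5 - 3/35

The best approximation g ∈ W is the orthogonal projection of f onto W. Writing g = a_0 + a_1 x + a_2 x^2, the coefficients solve the normal equations G · a = b where
  G_{ij} = <φ_i, φ_j> and b_i = <f, φ_i>, with φ_0 = 1, φ_1 = x, φ_2 = x^2.
G =
  [2, 0, 2/3]
  [0, 2/3, 0]
  [2/3, 0, 2/5],
b = (16/15, 14/5, 24/35).
Solving gives a_0 = -3/35, a_1 = 21/5, a_2 = 13/7, so
  g(x) = 13*x^2/7 + 21*x/5 - 3/35.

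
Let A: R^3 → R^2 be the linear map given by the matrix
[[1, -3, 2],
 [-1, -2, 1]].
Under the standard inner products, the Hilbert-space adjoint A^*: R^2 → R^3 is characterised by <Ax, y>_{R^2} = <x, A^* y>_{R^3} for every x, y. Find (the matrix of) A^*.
A^* = A^T =
[[1, -1],
 [-3, -2],
 [2, 1]]

For real matrices with standard dot products, the defining identity <Ax, y> = <x, A^* y> gives (Ax)^T y = x^T (A^*) y, i.e. x^T A^T y = x^T (A^*) y. Since this holds for all x, y, we must have A^* = A^T. Therefore
A^* =
[[1, -1],
 [-3, -2],
 [2, 1]].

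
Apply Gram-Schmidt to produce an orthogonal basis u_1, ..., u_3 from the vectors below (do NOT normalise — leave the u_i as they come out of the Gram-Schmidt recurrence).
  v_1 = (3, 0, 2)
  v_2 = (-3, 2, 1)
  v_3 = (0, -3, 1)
Orthogonal basis:
  u_1 = (3, 0, 2)
  u_2 = (-18/13, 2, 27/13)
  u_3 = (-132/133, -297/133, 198/133)

Apply the Gram-Schmidt recurrence
  u_1 = v_1
  u_i = v_i − Σ_{j<i} ((v_i · u_j) / (u_j · u_j)) · u_j.

Step by step this gives:
  u_1 = (3, 0, 2)
  u_2 = (-18/13, 2, 27/13)
  u_3 = (-132/133, -297/133, 198/133)

Orthogonality check:
  u_2 · u_1 = 0 (should be 0)
  u_3 · u_1 = 0 (should be 0)
  u_3 · u_2 = 0 (should be 0)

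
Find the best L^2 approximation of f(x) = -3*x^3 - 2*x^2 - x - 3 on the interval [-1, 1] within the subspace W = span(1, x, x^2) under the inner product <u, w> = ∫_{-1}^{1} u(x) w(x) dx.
g(x) = -2*x^2 - 14*x/5 - 3

The best approximation g ∈ W is the orthogonal projection of f onto W. Writing g = a_0 + a_1 x + a_2 x^2, the coefficients solve the normal equations G · a = b where
  G_{ij} = <φ_i, φ_j> and b_i = <f, φ_i>, with φ_0 = 1, φ_1 = x, φ_2 = x^2.
G =
  [2, 0, 2/3]
  [0, 2/3, 0]
  [2/3, 0, 2/5],
b = (-22/3, -28/15, -14/5).
Solving gives a_0 = -3, a_1 = -14/5, a_2 = -2, so
  g(x) = -2*x^2 - 14*x/5 - 3.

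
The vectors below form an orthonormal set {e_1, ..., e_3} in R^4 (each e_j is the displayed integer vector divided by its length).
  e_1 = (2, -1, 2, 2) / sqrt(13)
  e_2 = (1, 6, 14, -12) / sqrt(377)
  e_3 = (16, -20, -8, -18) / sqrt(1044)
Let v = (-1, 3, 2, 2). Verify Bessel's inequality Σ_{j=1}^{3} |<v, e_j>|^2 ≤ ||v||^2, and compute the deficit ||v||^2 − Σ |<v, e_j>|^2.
Σ |<v, e_j>|^2 = 158/9; ||v||^2 = 18; deficit = 4/9

Write each e_j = u_j / sqrt(<u_j, u_j>) where u_j is the displayed integer vector. Then <v, e_j> = <v, u_j> / sqrt(<u_j, u_j>), so |<v, e_j>|^2 = <v, u_j>^2 / <u_j, u_j>.
Coefficients: <v, e_1> = 3/sqrt(13), <v, e_2> = 21/sqrt(377), <v, e_3> = -128/sqrt(1044).
Square and sum: Σ |<v, e_j>|^2 = 158/9.
Compute ||v||^2 = v·v = 18.
Deficit = 18 − 158/9 = 4/9 ≥ 0, confirming Bessel's inequality. (The deficit equals ||v − Σ <v,e_j> e_j||^2, the squared distance from v to span{e_j}.)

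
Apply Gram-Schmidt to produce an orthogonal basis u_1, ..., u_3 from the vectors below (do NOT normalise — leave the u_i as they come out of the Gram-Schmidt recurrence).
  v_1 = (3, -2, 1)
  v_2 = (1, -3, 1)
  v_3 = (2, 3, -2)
Orthogonal basis:
  u_1 = (3, -2, 1)
  u_2 = (-8/7, -11/7, 2/7)
  u_3 = (5/27, -10/27, -35/27)

Apply the Gram-Schmidt recurrence
  u_1 = v_1
  u_i = v_i − Σ_{j<i} ((v_i · u_j) / (u_j · u_j)) · u_j.

Step by step this gives:
  u_1 = (3, -2, 1)
  u_2 = (-8/7, -11/7, 2/7)
  u_3 = (5/27, -10/27, -35/27)

Orthogonality check:
  u_2 · u_1 = 0 (should be 0)
  u_3 · u_1 = 0 (should be 0)
  u_3 · u_2 = 0 (should be 0)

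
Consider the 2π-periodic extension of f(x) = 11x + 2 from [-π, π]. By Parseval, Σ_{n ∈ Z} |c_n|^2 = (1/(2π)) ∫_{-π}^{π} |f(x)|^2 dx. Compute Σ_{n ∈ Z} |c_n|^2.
Σ |c_n|^2 = 121π^2/3 + 4

Expand and integrate term by term over [-π, π]:
  ∫ (11x)^2 dx = 121·(2π^3/3); ∫ 2·11·(2)·x dx = 0 (odd integrand); ∫ 2^2 dx = 4·2π.
So (1/(2π)) ∫_{-π}^{π} (11x + 2)^2 dx = 121π^2/3 + 4 = 121π^2/3 + 4.
Parseval ⇒ Σ |c_n|^2 = 121π^2/3 + 4.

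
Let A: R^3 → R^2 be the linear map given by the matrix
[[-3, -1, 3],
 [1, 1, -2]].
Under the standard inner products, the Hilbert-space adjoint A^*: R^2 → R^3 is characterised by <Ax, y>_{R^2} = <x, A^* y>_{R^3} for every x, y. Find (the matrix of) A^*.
A^* = A^T =
[[-3, 1],
 [-1, 1],
 [3, -2]]

For real matrices with standard dot products, the defining identity <Ax, y> = <x, A^* y> gives (Ax)^T y = x^T (A^*) y, i.e. x^T A^T y = x^T (A^*) y. Since this holds for all x, y, we must have A^* = A^T. Therefore
A^* =
[[-3, 1],
 [-1, 1],
 [3, -2]].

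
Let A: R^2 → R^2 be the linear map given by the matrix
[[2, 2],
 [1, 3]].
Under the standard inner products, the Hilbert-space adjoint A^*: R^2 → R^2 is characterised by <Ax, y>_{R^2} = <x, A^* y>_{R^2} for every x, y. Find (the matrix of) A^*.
A^* = A^T =
[[2, 1],
 [2, 3]]

For real matrices with standard dot products, the defining identity <Ax, y> = <x, A^* y> gives (Ax)^T y = x^T (A^*) y, i.e. x^T A^T y = x^T (A^*) y. Since this holds for all x, y, we must have A^* = A^T. Therefore
A^* =
[[2, 1],
 [2, 3]].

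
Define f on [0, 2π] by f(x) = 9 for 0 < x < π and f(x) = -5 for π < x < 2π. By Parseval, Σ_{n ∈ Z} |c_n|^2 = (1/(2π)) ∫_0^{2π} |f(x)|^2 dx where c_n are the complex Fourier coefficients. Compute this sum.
Σ |c_n|^2 = 53

Parseval equates the L^2 energy of f (normalised by 1/(2π)) with the ℓ^2 sum of its Fourier coefficients: (1/(2π)) ∫_0^{2π} |f|^2 = Σ |c_n|^2.
Compute the left side: (1/(2π)) [∫_0^π 9^2 dx + ∫_π^{2π} (-5)^2 dx] = (1/(2π)) · (81π + 25π) = (81 + 25)/2 = 53.
So Σ_{n ∈ Z} |c_n|^2 = 53.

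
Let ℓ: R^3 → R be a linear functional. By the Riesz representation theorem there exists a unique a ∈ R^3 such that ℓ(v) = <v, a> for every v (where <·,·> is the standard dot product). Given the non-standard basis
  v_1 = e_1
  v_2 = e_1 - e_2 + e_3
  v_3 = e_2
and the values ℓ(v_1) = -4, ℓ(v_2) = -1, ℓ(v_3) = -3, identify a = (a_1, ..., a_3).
a = (-4, -3, 0)

Write a = (a_1, ..., a_3) in the standard basis. For each basis vector v_i, ℓ(v_i) = <v_i, a> is a linear equation in the a_j's. Collect the n equations into a matrix system V a = ℓ, where row i of V is v_i (expressed in the standard basis). Since V is invertible (lower-triangular with 1s on the diagonal, up to permutation), solve by back-substitution:
  V =
[[1, 0, 0],
 [1, -1, 1],
 [0, 1, 0]]
  V a = (-4, -1, -3)
Solving gives a = (-4, -3, 0).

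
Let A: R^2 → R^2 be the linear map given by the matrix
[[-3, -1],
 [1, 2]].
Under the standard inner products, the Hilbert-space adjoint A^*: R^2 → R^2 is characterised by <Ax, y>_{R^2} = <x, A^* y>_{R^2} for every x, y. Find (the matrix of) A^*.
A^* = A^T =
[[-3, 1],
 [-1, 2]]

For real matrices with standard dot products, the defining identity <Ax, y> = <x, A^* y> gives (Ax)^T y = x^T (A^*) y, i.e. x^T A^T y = x^T (A^*) y. Since this holds for all x, y, we must have A^* = A^T. Therefore
A^* =
[[-3, 1],
 [-1, 2]].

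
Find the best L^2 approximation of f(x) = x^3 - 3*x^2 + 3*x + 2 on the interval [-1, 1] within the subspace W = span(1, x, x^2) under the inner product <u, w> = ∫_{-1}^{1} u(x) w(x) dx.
g(x) = -3*x^2 + 18*x/5 + 2

The best approximation g ∈ W is the orthogonal projection of f onto W. Writing g = a_0 + a_1 x + a_2 x^2, the coefficients solve the normal equations G · a = b where
  G_{ij} = <φ_i, φ_j> and b_i = <f, φ_i>, with φ_0 = 1, φ_1 = x, φ_2 = x^2.
G =
  [2, 0, 2/3]
  [0, 2/3, 0]
  [2/3, 0, 2/5],
b = (2, 12/5, 2/15).
Solving gives a_0 = 2, a_1 = 18/5, a_2 = -3, so
  g(x) = -3*x^2 + 18*x/5 + 2.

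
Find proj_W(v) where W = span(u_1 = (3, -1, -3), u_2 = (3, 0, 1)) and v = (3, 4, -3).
proj_W(v) = (201/77, -52/77, -141/77)

Set up U = [u_1 | ... | u_2] ∈ R^(3×2). The projector onto W = col(U) is P = U (U^T U)^(-1) U^T.
Compute U^T U =
  [19, 6]
  [6, 10],
and U^T v = (14, 6).
Solve U^T U · c = U^T v for the coefficients: c = (52/77, 15/77). The projection is proj_W(v) = U c.
Check: (v - proj_W(v)) · u_1 = 0  (should be 0).
Check: (v - proj_W(v)) · u_2 = 0  (should be 0).
Result: proj_W(v) = (201/77, -52/77, -141/77).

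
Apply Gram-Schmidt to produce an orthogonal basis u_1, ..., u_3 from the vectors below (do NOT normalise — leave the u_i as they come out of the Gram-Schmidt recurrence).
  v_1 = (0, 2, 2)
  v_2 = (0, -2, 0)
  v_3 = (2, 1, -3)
Orthogonal basis:
  u_1 = (0, 2, 2)
  u_2 = (0, -1, 1)
  u_3 = (2, 0, 0)

Apply the Gram-Schmidt recurrence
  u_1 = v_1
  u_i = v_i − Σ_{j<i} ((v_i · u_j) / (u_j · u_j)) · u_j.

Step by step this gives:
  u_1 = (0, 2, 2)
  u_2 = (0, -1, 1)
  u_3 = (2, 0, 0)

Orthogonality check:
  u_2 · u_1 = 0 (should be 0)
  u_3 · u_1 = 0 (should be 0)
  u_3 · u_2 = 0 (should be 0)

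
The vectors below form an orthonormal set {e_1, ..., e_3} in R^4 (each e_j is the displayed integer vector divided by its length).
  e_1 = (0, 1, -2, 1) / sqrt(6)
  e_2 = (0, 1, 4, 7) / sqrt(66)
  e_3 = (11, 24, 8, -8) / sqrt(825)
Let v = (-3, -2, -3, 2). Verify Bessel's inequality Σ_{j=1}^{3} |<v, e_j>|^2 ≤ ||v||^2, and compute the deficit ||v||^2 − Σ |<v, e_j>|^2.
Σ |<v, e_j>|^2 = 1781/75; ||v||^2 = 26; deficit = 169/75

Write each e_j = u_j / sqrt(<u_j, u_j>) where u_j is the displayed integer vector. Then <v, e_j> = <v, u_j> / sqrt(<u_j, u_j>), so |<v, e_j>|^2 = <v, u_j>^2 / <u_j, u_j>.
Coefficients: <v, e_1> = 6/sqrt(6), <v, e_2> = 0/sqrt(66), <v, e_3> = -121/sqrt(825).
Square and sum: Σ |<v, e_j>|^2 = 1781/75.
Compute ||v||^2 = v·v = 26.
Deficit = 26 − 1781/75 = 169/75 ≥ 0, confirming Bessel's inequality. (The deficit equals ||v − Σ <v,e_j> e_j||^2, the squared distance from v to span{e_j}.)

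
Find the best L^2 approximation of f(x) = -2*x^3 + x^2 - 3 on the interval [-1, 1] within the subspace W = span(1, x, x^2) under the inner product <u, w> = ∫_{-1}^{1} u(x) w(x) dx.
g(x) = x^2 - 6*x/5 - 3

The best approximation g ∈ W is the orthogonal projection of f onto W. Writing g = a_0 + a_1 x + a_2 x^2, the coefficients solve the normal equations G · a = b where
  G_{ij} = <φ_i, φ_j> and b_i = <f, φ_i>, with φ_0 = 1, φ_1 = x, φ_2 = x^2.
G =
  [2, 0, 2/3]
  [0, 2/3, 0]
  [2/3, 0, 2/5],
b = (-16/3, -4/5, -8/5).
Solving gives a_0 = -3, a_1 = -6/5, a_2 = 1, so
  g(x) = x^2 - 6*x/5 - 3.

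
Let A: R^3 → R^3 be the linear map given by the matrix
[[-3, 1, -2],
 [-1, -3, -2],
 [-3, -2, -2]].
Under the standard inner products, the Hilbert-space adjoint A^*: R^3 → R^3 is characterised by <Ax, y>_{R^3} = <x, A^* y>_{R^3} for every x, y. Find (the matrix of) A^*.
A^* = A^T =
[[-3, -1, -3],
 [1, -3, -2],
 [-2, -2, -2]]

For real matrices with standard dot products, the defining identity <Ax, y> = <x, A^* y> gives (Ax)^T y = x^T (A^*) y, i.e. x^T A^T y = x^T (A^*) y. Since this holds for all x, y, we must have A^* = A^T. Therefore
A^* =
[[-3, -1, -3],
 [1, -3, -2],
 [-2, -2, -2]].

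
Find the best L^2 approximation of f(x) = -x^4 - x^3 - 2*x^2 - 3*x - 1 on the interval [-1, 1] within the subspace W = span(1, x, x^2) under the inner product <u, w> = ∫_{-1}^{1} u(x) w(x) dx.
g(x) = -20*x^2/7 - 18*x/5 - 32/35

The best approximation g ∈ W is the orthogonal projection of f onto W. Writing g = a_0 + a_1 x + a_2 x^2, the coefficients solve the normal equations G · a = b where
  G_{ij} = <φ_i, φ_j> and b_i = <f, φ_i>, with φ_0 = 1, φ_1 = x, φ_2 = x^2.
G =
  [2, 0, 2/3]
  [0, 2/3, 0]
  [2/3, 0, 2/5],
b = (-56/15, -12/5, -184/105).
Solving gives a_0 = -32/35, a_1 = -18/5, a_2 = -20/7, so
  g(x) = -20*x^2/7 - 18*x/5 - 32/35.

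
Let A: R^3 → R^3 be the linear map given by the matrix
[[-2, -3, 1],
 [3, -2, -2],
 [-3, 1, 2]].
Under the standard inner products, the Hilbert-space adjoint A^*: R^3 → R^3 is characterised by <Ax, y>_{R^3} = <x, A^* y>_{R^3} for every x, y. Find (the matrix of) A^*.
A^* = A^T =
[[-2, 3, -3],
 [-3, -2, 1],
 [1, -2, 2]]

For real matrices with standard dot products, the defining identity <Ax, y> = <x, A^* y> gives (Ax)^T y = x^T (A^*) y, i.e. x^T A^T y = x^T (A^*) y. Since this holds for all x, y, we must have A^* = A^T. Therefore
A^* =
[[-2, 3, -3],
 [-3, -2, 1],
 [1, -2, 2]].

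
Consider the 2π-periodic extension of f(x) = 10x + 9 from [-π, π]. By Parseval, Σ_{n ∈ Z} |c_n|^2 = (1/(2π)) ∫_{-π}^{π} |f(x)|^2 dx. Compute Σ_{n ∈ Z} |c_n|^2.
Σ |c_n|^2 = 100π^2/3 + 81

Expand and integrate term by term over [-π, π]:
  ∫ (10x)^2 dx = 100·(2π^3/3); ∫ 2·10·(9)·x dx = 0 (odd integrand); ∫ 9^2 dx = 81·2π.
So (1/(2π)) ∫_{-π}^{π} (10x + 9)^2 dx = 100π^2/3 + 81 = 100π^2/3 + 81.
Parseval ⇒ Σ |c_n|^2 = 100π^2/3 + 81.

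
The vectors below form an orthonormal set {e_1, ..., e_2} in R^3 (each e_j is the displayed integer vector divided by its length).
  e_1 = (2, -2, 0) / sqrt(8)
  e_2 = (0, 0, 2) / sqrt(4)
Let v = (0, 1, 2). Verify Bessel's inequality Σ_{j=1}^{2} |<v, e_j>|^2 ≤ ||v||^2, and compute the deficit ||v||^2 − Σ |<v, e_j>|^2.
Σ |<v, e_j>|^2 = 9/2; ||v||^2 = 5; deficit = 1/2

Write each e_j = u_j / sqrt(<u_j, u_j>) where u_j is the displayed integer vector. Then <v, e_j> = <v, u_j> / sqrt(<u_j, u_j>), so |<v, e_j>|^2 = <v, u_j>^2 / <u_j, u_j>.
Coefficients: <v, e_1> = -2/sqrt(8), <v, e_2> = 4/sqrt(4).
Square and sum: Σ |<v, e_j>|^2 = 9/2.
Compute ||v||^2 = v·v = 5.
Deficit = 5 − 9/2 = 1/2 ≥ 0, confirming Bessel's inequality. (The deficit equals ||v − Σ <v,e_j> e_j||^2, the squared distance from v to span{e_j}.)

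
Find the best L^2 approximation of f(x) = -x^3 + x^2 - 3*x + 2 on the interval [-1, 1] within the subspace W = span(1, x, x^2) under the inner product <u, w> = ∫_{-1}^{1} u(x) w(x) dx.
g(x) = x^2 - 18*x/5 + 2

The best approximation g ∈ W is the orthogonal projection of f onto W. Writing g = a_0 + a_1 x + a_2 x^2, the coefficients solve the normal equations G · a = b where
  G_{ij} = <φ_i, φ_j> and b_i = <f, φ_i>, with φ_0 = 1, φ_1 = x, φ_2 = x^2.
G =
  [2, 0, 2/3]
  [0, 2/3, 0]
  [2/3, 0, 2/5],
b = (14/3, -12/5, 26/15).
Solving gives a_0 = 2, a_1 = -18/5, a_2 = 1, so
  g(x) = x^2 - 18*x/5 + 2.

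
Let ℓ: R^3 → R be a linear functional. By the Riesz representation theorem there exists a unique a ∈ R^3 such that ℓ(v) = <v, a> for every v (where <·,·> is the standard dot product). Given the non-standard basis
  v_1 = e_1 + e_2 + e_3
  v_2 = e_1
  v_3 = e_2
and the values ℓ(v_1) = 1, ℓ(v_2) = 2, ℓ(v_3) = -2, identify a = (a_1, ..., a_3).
a = (2, -2, 1)

Write a = (a_1, ..., a_3) in the standard basis. For each basis vector v_i, ℓ(v_i) = <v_i, a> is a linear equation in the a_j's. Collect the n equations into a matrix system V a = ℓ, where row i of V is v_i (expressed in the standard basis). Since V is invertible (lower-triangular with 1s on the diagonal, up to permutation), solve by back-substitution:
  V =
[[1, 1, 1],
 [1, 0, 0],
 [0, 1, 0]]
  V a = (1, 2, -2)
Solving gives a = (2, -2, 1).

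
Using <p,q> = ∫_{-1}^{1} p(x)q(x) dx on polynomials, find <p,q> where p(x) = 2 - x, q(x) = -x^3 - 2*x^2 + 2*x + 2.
<p,q> = 22/5

Expand the product: p(x)·q(x) = x^4 - 6*x^2 + 2*x + 4.
∫_{-1}^{1} of each monomial x^k gives [2/(k+1) if k even, 0 if k odd]. Integrating term-by-term (or equivalently evaluating the antiderivative F(x) = x^5/5 - 2*x^3 + x^2 + 4*x at the endpoints):
  F(1) − F(−1) = 16/5 − (-6/5) = 22/5.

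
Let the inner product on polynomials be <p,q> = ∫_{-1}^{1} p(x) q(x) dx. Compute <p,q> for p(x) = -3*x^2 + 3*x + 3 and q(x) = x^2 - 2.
<p,q> = -36/5

Expand the product: p(x)·q(x) = -3*x^4 + 3*x^3 + 9*x^2 - 6*x - 6.
∫_{-1}^{1} of each monomial x^k gives [2/(k+1) if k even, 0 if k odd]. Integrating term-by-term (or equivalently evaluating the antiderivative F(x) = -3*x^5/5 + 3*x^4/4 + 3*x^3 - 3*x^2 - 6*x at the endpoints):
  F(1) − F(−1) = -117/20 − (27/20) = -36/5.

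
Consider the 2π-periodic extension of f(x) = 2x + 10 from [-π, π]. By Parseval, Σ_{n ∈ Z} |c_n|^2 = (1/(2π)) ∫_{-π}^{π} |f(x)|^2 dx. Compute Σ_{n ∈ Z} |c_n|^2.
Σ |c_n|^2 = 4π^2/3 + 100

Expand and integrate term by term over [-π, π]:
  ∫ (2x)^2 dx = 4·(2π^3/3); ∫ 2·2·(10)·x dx = 0 (odd integrand); ∫ 10^2 dx = 100·2π.
So (1/(2π)) ∫_{-π}^{π} (2x + 10)^2 dx = 4π^2/3 + 100 = 4π^2/3 + 100.
Parseval ⇒ Σ |c_n|^2 = 4π^2/3 + 100.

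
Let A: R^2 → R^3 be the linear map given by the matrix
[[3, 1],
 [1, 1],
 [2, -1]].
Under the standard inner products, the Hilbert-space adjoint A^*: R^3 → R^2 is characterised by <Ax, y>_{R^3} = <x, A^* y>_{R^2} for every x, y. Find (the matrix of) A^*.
A^* = A^T =
[[3, 1, 2],
 [1, 1, -1]]

For real matrices with standard dot products, the defining identity <Ax, y> = <x, A^* y> gives (Ax)^T y = x^T (A^*) y, i.e. x^T A^T y = x^T (A^*) y. Since this holds for all x, y, we must have A^* = A^T. Therefore
A^* =
[[3, 1, 2],
 [1, 1, -1]].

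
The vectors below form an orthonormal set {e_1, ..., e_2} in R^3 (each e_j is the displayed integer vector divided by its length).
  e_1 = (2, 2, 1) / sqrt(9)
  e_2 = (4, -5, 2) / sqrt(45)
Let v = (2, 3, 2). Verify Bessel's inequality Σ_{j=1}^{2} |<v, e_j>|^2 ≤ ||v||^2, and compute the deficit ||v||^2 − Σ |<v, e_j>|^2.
Σ |<v, e_j>|^2 = 81/5; ||v||^2 = 17; deficit = 4/5

Write each e_j = u_j / sqrt(<u_j, u_j>) where u_j is the displayed integer vector. Then <v, e_j> = <v, u_j> / sqrt(<u_j, u_j>), so |<v, e_j>|^2 = <v, u_j>^2 / <u_j, u_j>.
Coefficients: <v, e_1> = 12/sqrt(9), <v, e_2> = -3/sqrt(45).
Square and sum: Σ |<v, e_j>|^2 = 81/5.
Compute ||v||^2 = v·v = 17.
Deficit = 17 − 81/5 = 4/5 ≥ 0, confirming Bessel's inequality. (The deficit equals ||v − Σ <v,e_j> e_j||^2, the squared distance from v to span{e_j}.)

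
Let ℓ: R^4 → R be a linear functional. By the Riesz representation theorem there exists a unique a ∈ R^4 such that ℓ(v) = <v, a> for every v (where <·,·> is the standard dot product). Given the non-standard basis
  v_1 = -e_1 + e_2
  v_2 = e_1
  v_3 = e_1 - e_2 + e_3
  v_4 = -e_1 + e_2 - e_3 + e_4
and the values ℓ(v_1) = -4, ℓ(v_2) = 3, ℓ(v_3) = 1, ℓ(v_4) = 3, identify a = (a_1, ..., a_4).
a = (3, -1, -3, 4)

Write a = (a_1, ..., a_4) in the standard basis. For each basis vector v_i, ℓ(v_i) = <v_i, a> is a linear equation in the a_j's. Collect the n equations into a matrix system V a = ℓ, where row i of V is v_i (expressed in the standard basis). Since V is invertible (lower-triangular with 1s on the diagonal, up to permutation), solve by back-substitution:
  V =
[[-1, 1, 0, 0],
 [1, 0, 0, 0],
 [1, -1, 1, 0],
 [-1, 1, -1, 1]]
  V a = (-4, 3, 1, 3)
Solving gives a = (3, -1, -3, 4).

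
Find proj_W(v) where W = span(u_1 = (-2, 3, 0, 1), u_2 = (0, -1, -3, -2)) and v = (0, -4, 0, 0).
proj_W(v) = (296/171, -440/171, 4/57, -140/171)

Set up U = [u_1 | ... | u_2] ∈ R^(4×2). The projector onto W = col(U) is P = U (U^T U)^(-1) U^T.
Compute U^T U =
  [14, -5]
  [-5, 14],
and U^T v = (-12, 4).
Solve U^T U · c = U^T v for the coefficients: c = (-148/171, -4/171). The projection is proj_W(v) = U c.
Check: (v - proj_W(v)) · u_1 = 0  (should be 0).
Check: (v - proj_W(v)) · u_2 = 0  (should be 0).
Result: proj_W(v) = (296/171, -440/171, 4/57, -140/171).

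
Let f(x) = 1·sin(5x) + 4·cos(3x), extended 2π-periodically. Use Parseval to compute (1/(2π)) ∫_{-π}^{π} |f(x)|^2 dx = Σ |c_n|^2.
Σ |c_n|^2 = 17/2

Expand |f|^2 and use orthogonality of {sin(nx), cos(mx)} on [-π, π]:
  ∫_{-π}^{π} sin(nx)^2 dx = π, ∫ cos(mx)^2 dx = π, and cross terms integrate to 0.
So ∫_{-π}^{π} f(x)^2 dx = 1^2 · π + 4^2 · π = (1 + 16)π.
Divide by 2π: (1 + 16)/2 = 17/2.
By Parseval, this equals Σ |c_n|^2.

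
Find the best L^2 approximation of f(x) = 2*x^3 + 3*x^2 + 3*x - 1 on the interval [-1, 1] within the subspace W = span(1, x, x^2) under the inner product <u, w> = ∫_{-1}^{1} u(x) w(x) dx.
g(x) = 3*x^2 + 21*x/5 - 1

The best approximation g ∈ W is the orthogonal projection of f onto W. Writing g = a_0 + a_1 x + a_2 x^2, the coefficients solve the normal equations G · a = b where
  G_{ij} = <φ_i, φ_j> and b_i = <f, φ_i>, with φ_0 = 1, φ_1 = x, φ_2 = x^2.
G =
  [2, 0, 2/3]
  [0, 2/3, 0]
  [2/3, 0, 2/5],
b = (0, 14/5, 8/15).
Solving gives a_0 = -1, a_1 = 21/5, a_2 = 3, so
  g(x) = 3*x^2 + 21*x/5 - 1.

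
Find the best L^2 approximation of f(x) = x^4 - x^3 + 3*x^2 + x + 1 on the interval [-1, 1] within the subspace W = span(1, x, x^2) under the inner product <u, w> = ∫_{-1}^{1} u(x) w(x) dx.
g(x) = 27*x^2/7 + 2*x/5 + 32/35

The best approximation g ∈ W is the orthogonal projection of f onto W. Writing g = a_0 + a_1 x + a_2 x^2, the coefficients solve the normal equations G · a = b where
  G_{ij} = <φ_i, φ_j> and b_i = <f, φ_i>, with φ_0 = 1, φ_1 = x, φ_2 = x^2.
G =
  [2, 0, 2/3]
  [0, 2/3, 0]
  [2/3, 0, 2/5],
b = (22/5, 4/15, 226/105).
Solving gives a_0 = 32/35, a_1 = 2/5, a_2 = 27/7, so
  g(x) = 27*x^2/7 + 2*x/5 + 32/35.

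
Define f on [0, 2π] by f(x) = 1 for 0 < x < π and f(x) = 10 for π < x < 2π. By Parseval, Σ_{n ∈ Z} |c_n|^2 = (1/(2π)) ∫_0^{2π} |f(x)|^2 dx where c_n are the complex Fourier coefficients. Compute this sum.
Σ |c_n|^2 = 101/2

Parseval equates the L^2 energy of f (normalised by 1/(2π)) with the ℓ^2 sum of its Fourier coefficients: (1/(2π)) ∫_0^{2π} |f|^2 = Σ |c_n|^2.
Compute the left side: (1/(2π)) [∫_0^π 1^2 dx + ∫_π^{2π} 10^2 dx] = (1/(2π)) · (1π + 100π) = (1 + 100)/2 = 101/2.
So Σ_{n ∈ Z} |c_n|^2 = 101/2.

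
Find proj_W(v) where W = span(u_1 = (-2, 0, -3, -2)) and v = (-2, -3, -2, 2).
proj_W(v) = (-12/17, 0, -18/17, -12/17)

Set up U = [u_1 | ... | u_1] ∈ R^(4×1). The projector onto W = col(U) is P = U (U^T U)^(-1) U^T.
Compute U^T U =
  [17],
and U^T v = (6).
Solve U^T U · c = U^T v for the coefficients: c = (6/17). The projection is proj_W(v) = U c.
Check: (v - proj_W(v)) · u_1 = 0  (should be 0).
Result: proj_W(v) = (-12/17, 0, -18/17, -12/17).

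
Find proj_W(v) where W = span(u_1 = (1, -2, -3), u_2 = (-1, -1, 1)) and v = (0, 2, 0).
proj_W(v) = (10/19, 34/19, 6/19)

Set up U = [u_1 | ... | u_2] ∈ R^(3×2). The projector onto W = col(U) is P = U (U^T U)^(-1) U^T.
Compute U^T U =
  [14, -2]
  [-2, 3],
and U^T v = (-4, -2).
Solve U^T U · c = U^T v for the coefficients: c = (-8/19, -18/19). The projection is proj_W(v) = U c.
Check: (v - proj_W(v)) · u_1 = 0  (should be 0).
Check: (v - proj_W(v)) · u_2 = 0  (should be 0).
Result: proj_W(v) = (10/19, 34/19, 6/19).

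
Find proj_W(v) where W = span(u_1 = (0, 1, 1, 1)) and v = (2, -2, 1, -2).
proj_W(v) = (0, -1, -1, -1)

Set up U = [u_1 | ... | u_1] ∈ R^(4×1). The projector onto W = col(U) is P = U (U^T U)^(-1) U^T.
Compute U^T U =
  [3],
and U^T v = (-3).
Solve U^T U · c = U^T v for the coefficients: c = (-1). The projection is proj_W(v) = U c.
Check: (v - proj_W(v)) · u_1 = 0  (should be 0).
Result: proj_W(v) = (0, -1, -1, -1).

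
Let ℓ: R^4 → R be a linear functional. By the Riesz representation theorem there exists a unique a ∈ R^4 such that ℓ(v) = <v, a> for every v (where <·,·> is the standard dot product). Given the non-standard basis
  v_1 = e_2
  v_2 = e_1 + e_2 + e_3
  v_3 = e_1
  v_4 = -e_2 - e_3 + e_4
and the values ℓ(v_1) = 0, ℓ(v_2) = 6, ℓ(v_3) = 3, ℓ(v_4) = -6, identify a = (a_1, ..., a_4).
a = (3, 0, 3, -3)

Write a = (a_1, ..., a_4) in the standard basis. For each basis vector v_i, ℓ(v_i) = <v_i, a> is a linear equation in the a_j's. Collect the n equations into a matrix system V a = ℓ, where row i of V is v_i (expressed in the standard basis). Since V is invertible (lower-triangular with 1s on the diagonal, up to permutation), solve by back-substitution:
  V =
[[0, 1, 0, 0],
 [1, 1, 1, 0],
 [1, 0, 0, 0],
 [0, -1, -1, 1]]
  V a = (0, 6, 3, -6)
Solving gives a = (3, 0, 3, -3).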